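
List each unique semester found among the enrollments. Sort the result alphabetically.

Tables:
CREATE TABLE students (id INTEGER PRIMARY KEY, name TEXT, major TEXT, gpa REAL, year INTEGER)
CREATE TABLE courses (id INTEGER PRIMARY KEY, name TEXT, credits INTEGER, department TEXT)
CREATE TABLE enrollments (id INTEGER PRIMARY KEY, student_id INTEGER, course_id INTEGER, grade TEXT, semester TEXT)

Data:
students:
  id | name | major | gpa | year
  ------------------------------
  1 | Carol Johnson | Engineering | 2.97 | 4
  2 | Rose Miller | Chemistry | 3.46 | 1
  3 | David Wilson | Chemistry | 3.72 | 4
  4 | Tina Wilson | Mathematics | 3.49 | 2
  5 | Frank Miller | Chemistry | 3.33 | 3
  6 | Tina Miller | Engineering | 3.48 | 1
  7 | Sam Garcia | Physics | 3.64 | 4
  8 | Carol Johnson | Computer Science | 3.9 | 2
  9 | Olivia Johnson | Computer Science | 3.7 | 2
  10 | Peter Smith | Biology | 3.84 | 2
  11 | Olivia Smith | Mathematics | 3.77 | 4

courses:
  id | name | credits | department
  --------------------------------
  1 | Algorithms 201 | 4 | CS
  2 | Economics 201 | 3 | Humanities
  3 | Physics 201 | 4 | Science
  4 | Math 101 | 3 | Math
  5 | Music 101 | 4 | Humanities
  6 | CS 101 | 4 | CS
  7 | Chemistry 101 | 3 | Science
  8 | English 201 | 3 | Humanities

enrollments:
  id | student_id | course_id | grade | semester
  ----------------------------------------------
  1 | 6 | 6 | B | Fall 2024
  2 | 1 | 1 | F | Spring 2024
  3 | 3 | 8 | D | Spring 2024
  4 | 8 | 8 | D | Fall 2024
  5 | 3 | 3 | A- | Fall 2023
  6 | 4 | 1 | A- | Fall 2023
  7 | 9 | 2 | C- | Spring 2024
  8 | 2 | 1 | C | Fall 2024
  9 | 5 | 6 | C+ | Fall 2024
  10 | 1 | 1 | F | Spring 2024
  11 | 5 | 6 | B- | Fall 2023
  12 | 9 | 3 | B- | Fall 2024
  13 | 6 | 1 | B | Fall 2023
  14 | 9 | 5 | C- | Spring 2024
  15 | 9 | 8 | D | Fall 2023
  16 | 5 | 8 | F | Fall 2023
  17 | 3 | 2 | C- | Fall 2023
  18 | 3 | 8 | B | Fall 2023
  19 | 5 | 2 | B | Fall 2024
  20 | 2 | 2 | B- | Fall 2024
SELECT DISTINCT semester FROM enrollments ORDER BY semester

Execution result:
semester
Fall 2023
Fall 2024
Spring 2024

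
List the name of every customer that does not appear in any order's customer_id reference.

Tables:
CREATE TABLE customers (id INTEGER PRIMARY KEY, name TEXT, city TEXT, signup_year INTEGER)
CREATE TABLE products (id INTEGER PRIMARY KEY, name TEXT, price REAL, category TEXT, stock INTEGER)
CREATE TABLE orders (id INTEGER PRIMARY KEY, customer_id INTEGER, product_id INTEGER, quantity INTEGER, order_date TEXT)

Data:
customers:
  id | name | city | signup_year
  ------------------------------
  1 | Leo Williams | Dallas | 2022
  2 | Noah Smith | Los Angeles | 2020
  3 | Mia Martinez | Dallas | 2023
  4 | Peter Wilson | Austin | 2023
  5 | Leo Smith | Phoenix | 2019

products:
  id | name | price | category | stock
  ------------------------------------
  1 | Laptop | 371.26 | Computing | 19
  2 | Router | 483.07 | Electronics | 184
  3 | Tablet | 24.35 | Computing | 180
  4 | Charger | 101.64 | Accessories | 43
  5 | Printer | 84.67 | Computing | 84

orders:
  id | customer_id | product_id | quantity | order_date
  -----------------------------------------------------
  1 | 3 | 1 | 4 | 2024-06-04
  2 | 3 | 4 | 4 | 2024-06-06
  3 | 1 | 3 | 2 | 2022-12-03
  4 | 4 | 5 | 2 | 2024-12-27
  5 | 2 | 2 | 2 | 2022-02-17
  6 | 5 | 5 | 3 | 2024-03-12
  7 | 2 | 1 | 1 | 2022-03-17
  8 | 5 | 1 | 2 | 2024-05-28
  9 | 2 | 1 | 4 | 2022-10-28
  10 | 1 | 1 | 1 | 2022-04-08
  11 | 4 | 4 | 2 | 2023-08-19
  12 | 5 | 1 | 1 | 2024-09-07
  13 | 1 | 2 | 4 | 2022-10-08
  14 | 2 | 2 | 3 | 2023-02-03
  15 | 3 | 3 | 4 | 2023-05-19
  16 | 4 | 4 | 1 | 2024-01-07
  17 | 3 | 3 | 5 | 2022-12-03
SELECT p.name FROM customers p LEFT JOIN orders c ON c.customer_id = p.id WHERE c.id IS NULL

Execution result:
(no rows)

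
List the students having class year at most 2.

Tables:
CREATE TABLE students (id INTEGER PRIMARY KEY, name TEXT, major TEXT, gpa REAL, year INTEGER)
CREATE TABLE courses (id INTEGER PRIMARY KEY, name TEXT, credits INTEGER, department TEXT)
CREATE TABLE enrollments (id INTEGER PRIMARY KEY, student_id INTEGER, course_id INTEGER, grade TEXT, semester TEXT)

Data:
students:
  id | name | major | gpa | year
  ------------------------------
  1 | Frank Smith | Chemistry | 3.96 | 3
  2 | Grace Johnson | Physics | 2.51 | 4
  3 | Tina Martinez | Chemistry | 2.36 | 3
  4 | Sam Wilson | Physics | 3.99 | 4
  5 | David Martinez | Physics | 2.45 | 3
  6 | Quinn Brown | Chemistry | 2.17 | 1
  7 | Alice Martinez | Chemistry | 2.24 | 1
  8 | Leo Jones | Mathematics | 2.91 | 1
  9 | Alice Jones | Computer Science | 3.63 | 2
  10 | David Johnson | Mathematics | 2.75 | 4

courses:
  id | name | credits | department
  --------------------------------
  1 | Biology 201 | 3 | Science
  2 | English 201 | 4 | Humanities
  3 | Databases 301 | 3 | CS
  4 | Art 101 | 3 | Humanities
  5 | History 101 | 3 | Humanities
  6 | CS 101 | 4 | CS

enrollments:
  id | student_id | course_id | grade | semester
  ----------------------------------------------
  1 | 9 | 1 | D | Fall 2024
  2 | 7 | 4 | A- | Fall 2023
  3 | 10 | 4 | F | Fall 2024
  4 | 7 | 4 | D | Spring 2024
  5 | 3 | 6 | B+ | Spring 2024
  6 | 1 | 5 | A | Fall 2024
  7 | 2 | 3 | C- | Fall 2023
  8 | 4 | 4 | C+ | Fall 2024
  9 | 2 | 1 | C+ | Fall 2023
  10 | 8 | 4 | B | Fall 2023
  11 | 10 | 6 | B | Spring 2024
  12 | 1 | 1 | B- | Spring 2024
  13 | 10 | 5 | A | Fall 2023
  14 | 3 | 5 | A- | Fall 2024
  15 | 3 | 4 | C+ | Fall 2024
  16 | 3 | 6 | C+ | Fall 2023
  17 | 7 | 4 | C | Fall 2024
SELECT name, year FROM students WHERE year <= 2

Execution result:
name | year
Quinn Brown | 1
Alice Martinez | 1
Leo Jones | 1
Alice Jones | 2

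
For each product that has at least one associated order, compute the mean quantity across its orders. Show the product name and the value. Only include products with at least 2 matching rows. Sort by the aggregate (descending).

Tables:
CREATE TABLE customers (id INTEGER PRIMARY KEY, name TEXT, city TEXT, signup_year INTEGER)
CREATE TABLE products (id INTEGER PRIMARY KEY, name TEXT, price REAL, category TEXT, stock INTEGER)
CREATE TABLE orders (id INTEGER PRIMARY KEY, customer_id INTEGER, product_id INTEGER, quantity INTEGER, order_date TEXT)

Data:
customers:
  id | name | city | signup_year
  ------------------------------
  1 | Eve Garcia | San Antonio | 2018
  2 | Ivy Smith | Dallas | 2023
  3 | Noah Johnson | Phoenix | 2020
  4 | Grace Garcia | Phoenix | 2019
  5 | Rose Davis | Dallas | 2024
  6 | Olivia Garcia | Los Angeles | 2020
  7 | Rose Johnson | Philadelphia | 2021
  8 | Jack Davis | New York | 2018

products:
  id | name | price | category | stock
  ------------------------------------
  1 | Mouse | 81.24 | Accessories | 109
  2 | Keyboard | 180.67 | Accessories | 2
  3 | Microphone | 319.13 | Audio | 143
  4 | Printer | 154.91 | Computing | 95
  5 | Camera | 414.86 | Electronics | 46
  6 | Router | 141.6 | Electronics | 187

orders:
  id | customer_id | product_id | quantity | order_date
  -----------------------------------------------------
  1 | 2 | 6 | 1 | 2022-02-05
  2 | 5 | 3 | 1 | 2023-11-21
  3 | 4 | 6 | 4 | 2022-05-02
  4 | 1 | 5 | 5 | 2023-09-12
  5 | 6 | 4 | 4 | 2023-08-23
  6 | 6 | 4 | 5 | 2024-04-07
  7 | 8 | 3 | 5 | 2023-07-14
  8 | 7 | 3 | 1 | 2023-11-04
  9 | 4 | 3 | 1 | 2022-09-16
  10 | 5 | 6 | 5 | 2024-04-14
SELECT p.name, AVG(c.quantity) AS avg_quantity FROM orders c JOIN products p ON c.product_id = p.id GROUP BY p.id, p.name HAVING COUNT(*) >= 2 ORDER BY avg_quantity DESC

Execution result:
name | avg_quantity
Printer | 4.50
Router | 3.33
Microphone | 2.00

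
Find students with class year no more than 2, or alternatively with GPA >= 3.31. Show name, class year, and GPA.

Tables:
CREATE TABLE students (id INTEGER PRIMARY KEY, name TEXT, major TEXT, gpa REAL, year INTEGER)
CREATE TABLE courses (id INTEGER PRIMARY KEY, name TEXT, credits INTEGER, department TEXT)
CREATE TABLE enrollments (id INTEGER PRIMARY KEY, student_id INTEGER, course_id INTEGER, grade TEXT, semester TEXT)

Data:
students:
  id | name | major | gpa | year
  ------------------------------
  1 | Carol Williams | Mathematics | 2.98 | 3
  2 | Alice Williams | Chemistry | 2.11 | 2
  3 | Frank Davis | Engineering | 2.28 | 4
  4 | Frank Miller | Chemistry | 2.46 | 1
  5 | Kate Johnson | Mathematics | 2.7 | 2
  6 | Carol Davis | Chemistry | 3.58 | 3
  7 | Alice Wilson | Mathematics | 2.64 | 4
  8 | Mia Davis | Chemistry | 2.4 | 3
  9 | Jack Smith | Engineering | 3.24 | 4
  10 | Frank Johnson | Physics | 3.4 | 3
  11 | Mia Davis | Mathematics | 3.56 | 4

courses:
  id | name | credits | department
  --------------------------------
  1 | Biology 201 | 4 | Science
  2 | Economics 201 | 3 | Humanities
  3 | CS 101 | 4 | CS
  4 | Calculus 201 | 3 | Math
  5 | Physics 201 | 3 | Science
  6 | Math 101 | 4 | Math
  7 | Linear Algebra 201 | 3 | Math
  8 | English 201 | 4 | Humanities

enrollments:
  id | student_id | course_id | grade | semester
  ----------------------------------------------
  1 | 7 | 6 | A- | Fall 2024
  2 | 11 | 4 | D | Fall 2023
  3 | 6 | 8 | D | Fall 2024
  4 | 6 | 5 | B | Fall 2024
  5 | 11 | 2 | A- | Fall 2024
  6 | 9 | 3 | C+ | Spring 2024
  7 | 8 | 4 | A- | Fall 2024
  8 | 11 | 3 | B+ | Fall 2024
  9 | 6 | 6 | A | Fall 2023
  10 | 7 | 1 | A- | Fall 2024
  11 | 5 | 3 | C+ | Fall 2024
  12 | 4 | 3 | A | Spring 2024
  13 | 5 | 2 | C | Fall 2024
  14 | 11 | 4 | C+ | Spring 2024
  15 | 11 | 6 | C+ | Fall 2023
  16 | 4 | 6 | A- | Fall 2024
SELECT name, year, gpa FROM students WHERE year <= 2 OR gpa >= 3.31

Execution result:
name | year | gpa
Alice Williams | 2 | 2.11
Frank Miller | 1 | 2.46
Kate Johnson | 2 | 2.70
Carol Davis | 3 | 3.58
Frank Johnson | 3 | 3.40
Mia Davis | 4 | 3.56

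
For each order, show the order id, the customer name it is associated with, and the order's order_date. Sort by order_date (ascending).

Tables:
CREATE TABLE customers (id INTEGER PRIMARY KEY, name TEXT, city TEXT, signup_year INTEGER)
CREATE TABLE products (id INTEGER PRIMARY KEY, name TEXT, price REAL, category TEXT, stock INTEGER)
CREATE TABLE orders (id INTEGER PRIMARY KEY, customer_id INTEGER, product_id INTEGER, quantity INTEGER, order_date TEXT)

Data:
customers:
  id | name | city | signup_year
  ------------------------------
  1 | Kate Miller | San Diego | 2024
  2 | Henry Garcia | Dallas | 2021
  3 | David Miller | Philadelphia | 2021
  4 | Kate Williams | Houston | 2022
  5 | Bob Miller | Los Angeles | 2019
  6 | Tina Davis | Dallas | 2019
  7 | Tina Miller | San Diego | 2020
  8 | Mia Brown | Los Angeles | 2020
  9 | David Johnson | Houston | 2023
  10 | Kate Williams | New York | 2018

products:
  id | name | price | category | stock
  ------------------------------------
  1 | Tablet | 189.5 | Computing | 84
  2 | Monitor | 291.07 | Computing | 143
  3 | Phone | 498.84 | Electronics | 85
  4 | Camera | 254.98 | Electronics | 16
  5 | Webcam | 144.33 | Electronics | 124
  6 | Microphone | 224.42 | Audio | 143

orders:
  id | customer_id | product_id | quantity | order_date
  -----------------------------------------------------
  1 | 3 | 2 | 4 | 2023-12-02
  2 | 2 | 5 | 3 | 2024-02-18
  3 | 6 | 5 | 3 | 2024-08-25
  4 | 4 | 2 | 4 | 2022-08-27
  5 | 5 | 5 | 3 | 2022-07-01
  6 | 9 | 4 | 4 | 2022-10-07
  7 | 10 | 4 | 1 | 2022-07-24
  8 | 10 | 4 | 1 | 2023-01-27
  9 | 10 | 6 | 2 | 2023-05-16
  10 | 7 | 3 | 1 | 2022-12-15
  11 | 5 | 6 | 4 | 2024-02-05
SELECT c.id, p.name AS customer, c.order_date FROM orders c JOIN customers p ON c.customer_id = p.id ORDER BY c.order_date ASC

Execution result:
id | customer | order_date
5 | Bob Miller | 2022-07-01
7 | Kate Williams | 2022-07-24
4 | Kate Williams | 2022-08-27
6 | David Johnson | 2022-10-07
10 | Tina Miller | 2022-12-15
8 | Kate Williams | 2023-01-27
9 | Kate Williams | 2023-05-16
1 | David Miller | 2023-12-02
11 | Bob Miller | 2024-02-05
2 | Henry Garcia | 2024-02-18
3 | Tina Davis | 2024-08-25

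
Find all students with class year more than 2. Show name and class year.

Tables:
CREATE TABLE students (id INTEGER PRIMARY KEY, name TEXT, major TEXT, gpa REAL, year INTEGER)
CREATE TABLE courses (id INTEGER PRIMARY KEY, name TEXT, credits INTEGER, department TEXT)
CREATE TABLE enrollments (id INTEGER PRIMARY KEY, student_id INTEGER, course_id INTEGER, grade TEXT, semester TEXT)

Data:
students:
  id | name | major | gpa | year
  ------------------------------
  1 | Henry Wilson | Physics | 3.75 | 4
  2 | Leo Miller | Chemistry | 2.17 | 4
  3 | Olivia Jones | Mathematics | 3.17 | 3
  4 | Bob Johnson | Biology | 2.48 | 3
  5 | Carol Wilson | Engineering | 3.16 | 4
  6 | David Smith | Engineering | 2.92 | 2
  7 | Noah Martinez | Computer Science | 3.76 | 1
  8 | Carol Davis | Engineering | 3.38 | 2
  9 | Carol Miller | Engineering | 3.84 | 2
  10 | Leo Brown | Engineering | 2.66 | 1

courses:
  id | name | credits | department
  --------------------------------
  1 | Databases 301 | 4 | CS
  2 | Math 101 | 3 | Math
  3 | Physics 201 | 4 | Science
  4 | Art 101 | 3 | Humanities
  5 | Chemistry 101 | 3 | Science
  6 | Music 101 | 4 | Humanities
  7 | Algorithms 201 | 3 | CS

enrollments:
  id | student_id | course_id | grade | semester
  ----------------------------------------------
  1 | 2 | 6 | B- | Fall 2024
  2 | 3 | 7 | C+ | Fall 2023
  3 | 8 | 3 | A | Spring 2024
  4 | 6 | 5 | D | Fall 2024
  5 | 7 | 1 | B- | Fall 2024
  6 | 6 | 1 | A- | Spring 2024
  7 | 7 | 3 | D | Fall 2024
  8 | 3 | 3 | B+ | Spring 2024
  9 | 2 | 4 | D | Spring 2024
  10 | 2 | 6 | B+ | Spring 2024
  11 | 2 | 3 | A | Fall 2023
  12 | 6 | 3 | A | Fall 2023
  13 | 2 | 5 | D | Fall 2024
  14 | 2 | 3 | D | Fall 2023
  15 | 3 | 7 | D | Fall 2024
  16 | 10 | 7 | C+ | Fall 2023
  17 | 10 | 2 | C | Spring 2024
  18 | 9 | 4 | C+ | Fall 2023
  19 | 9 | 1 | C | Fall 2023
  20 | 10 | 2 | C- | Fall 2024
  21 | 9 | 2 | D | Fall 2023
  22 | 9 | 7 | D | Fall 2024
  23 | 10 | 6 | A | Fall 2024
SELECT name, year FROM students WHERE year > 2

Execution result:
name | year
Henry Wilson | 4
Leo Miller | 4
Olivia Jones | 3
Bob Johnson | 3
Carol Wilson | 4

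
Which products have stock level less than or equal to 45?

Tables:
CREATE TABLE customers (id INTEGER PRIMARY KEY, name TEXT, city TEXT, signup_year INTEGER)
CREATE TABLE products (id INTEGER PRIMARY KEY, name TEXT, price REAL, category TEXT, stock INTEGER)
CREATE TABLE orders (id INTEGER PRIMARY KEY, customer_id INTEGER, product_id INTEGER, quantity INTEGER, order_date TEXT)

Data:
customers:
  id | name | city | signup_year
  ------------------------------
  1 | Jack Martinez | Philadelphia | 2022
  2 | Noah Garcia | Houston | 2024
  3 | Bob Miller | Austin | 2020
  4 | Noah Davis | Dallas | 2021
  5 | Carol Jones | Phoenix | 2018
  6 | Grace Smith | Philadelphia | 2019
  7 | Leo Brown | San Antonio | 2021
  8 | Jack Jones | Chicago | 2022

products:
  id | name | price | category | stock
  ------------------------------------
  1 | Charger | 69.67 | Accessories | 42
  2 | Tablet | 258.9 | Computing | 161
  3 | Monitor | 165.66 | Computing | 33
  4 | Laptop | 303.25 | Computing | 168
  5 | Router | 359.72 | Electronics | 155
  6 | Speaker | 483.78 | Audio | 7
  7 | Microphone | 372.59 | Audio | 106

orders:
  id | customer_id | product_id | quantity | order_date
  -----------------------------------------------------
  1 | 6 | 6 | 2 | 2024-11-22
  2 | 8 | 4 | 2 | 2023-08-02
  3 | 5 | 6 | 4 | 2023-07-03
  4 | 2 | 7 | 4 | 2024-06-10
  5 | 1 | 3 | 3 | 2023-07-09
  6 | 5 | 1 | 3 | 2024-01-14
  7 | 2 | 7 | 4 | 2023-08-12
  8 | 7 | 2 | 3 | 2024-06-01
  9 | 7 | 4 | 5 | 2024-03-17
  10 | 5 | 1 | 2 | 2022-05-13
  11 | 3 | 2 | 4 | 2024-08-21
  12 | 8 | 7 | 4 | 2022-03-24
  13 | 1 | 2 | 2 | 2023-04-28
SELECT name, stock FROM products WHERE stock <= 45

Execution result:
name | stock
Charger | 42
Monitor | 33
Speaker | 7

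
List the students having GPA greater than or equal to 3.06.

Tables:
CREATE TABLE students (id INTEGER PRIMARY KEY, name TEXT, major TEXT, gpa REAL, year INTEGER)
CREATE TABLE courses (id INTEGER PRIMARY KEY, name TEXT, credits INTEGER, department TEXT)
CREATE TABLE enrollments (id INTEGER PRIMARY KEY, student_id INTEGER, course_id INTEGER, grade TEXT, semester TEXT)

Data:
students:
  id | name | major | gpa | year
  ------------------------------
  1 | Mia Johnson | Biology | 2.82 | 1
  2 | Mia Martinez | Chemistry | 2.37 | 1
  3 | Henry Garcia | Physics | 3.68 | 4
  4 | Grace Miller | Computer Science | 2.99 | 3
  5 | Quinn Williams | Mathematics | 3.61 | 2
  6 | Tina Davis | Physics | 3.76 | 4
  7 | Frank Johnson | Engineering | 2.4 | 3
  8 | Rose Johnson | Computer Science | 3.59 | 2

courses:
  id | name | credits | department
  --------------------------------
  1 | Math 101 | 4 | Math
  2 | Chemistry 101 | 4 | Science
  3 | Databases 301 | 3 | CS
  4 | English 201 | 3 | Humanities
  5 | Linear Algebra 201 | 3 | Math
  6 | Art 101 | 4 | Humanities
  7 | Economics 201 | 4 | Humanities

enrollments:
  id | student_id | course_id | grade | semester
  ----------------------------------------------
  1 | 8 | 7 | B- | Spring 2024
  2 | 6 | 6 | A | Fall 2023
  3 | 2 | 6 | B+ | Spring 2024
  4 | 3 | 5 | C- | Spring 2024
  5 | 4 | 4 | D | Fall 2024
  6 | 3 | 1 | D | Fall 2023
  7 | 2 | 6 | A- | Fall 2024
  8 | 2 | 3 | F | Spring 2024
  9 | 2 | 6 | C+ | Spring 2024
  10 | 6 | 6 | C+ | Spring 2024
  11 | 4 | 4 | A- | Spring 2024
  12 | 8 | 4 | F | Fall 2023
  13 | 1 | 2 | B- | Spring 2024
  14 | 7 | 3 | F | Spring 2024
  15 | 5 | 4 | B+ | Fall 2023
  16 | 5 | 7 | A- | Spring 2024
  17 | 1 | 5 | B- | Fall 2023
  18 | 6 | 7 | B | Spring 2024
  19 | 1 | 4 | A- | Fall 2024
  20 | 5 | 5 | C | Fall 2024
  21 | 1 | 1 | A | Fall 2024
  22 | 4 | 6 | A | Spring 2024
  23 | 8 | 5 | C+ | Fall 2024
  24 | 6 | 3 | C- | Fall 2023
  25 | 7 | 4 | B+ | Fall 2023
SELECT name, gpa FROM students WHERE gpa >= 3.06

Execution result:
name | gpa
Henry Garcia | 3.68
Quinn Williams | 3.61
Tina Davis | 3.76
Rose Johnson | 3.59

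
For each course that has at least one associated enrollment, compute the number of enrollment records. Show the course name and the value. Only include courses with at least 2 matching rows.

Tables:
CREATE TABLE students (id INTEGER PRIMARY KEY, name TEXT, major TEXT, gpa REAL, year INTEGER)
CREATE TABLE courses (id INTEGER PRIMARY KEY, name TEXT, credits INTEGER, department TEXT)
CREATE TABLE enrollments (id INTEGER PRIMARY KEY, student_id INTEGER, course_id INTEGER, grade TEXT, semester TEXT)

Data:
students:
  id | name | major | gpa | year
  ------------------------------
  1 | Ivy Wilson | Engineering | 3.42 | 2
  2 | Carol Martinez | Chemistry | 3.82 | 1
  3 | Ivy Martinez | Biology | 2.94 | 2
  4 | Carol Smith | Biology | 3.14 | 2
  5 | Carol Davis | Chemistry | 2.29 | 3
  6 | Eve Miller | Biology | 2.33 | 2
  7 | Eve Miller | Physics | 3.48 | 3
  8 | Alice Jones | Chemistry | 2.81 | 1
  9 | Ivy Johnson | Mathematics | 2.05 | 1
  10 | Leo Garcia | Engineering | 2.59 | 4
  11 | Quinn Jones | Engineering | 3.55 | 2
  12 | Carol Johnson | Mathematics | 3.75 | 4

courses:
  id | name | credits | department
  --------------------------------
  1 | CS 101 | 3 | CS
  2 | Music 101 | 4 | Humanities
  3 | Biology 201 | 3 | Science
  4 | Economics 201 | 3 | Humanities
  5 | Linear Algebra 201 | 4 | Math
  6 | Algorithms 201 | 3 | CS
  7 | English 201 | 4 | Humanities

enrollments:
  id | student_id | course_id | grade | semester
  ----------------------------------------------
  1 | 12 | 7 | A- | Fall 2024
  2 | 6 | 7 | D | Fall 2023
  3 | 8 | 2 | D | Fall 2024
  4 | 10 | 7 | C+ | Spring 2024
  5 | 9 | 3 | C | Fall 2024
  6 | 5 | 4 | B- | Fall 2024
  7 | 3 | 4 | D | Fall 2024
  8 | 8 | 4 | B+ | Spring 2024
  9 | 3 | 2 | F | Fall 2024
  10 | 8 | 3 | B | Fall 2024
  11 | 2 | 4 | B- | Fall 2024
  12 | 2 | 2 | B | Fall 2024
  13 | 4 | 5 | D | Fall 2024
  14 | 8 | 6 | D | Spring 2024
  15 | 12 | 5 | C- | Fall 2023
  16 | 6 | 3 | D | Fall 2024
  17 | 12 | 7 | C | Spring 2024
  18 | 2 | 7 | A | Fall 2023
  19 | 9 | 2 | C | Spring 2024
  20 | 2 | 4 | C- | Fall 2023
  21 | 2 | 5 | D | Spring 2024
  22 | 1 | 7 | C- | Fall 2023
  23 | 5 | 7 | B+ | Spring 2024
SELECT p.name, COUNT(*) AS n FROM enrollments c JOIN courses p ON c.course_id = p.id GROUP BY p.id, p.name HAVING COUNT(*) >= 2

Execution result:
name | n
Music 101 | 4
Biology 201 | 3
Economics 201 | 5
Linear Algebra 201 | 3
English 201 | 7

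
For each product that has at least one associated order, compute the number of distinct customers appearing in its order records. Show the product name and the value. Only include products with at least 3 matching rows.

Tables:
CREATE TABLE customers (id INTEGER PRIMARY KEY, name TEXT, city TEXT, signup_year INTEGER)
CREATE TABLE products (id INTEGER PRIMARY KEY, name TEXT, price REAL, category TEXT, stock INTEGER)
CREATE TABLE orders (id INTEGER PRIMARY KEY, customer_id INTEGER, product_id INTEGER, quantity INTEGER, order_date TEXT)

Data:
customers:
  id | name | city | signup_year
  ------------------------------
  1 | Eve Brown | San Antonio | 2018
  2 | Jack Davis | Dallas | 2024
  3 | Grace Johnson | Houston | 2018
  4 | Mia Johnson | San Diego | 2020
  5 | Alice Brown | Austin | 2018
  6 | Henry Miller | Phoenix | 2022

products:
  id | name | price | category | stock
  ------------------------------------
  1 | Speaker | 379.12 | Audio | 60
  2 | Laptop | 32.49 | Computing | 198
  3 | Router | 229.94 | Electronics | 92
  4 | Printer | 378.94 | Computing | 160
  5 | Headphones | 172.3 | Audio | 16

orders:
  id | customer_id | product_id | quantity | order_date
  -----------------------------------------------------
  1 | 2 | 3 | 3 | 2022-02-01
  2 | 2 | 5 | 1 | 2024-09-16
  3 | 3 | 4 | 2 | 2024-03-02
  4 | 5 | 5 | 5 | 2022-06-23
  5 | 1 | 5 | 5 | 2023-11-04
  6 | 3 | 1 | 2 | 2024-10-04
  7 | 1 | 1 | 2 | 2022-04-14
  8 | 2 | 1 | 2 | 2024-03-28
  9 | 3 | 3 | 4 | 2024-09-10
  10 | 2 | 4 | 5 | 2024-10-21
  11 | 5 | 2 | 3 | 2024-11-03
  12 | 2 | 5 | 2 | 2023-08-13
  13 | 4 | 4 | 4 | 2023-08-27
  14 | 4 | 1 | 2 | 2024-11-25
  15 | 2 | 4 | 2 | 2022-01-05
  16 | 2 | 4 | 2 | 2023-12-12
SELECT p.name, COUNT(DISTINCT c.customer_id) AS distinct_customer_count FROM orders c JOIN products p ON c.product_id = p.id GROUP BY p.id, p.name HAVING COUNT(*) >= 3

Execution result:
name | distinct_customer_count
Speaker | 4
Printer | 3
Headphones | 3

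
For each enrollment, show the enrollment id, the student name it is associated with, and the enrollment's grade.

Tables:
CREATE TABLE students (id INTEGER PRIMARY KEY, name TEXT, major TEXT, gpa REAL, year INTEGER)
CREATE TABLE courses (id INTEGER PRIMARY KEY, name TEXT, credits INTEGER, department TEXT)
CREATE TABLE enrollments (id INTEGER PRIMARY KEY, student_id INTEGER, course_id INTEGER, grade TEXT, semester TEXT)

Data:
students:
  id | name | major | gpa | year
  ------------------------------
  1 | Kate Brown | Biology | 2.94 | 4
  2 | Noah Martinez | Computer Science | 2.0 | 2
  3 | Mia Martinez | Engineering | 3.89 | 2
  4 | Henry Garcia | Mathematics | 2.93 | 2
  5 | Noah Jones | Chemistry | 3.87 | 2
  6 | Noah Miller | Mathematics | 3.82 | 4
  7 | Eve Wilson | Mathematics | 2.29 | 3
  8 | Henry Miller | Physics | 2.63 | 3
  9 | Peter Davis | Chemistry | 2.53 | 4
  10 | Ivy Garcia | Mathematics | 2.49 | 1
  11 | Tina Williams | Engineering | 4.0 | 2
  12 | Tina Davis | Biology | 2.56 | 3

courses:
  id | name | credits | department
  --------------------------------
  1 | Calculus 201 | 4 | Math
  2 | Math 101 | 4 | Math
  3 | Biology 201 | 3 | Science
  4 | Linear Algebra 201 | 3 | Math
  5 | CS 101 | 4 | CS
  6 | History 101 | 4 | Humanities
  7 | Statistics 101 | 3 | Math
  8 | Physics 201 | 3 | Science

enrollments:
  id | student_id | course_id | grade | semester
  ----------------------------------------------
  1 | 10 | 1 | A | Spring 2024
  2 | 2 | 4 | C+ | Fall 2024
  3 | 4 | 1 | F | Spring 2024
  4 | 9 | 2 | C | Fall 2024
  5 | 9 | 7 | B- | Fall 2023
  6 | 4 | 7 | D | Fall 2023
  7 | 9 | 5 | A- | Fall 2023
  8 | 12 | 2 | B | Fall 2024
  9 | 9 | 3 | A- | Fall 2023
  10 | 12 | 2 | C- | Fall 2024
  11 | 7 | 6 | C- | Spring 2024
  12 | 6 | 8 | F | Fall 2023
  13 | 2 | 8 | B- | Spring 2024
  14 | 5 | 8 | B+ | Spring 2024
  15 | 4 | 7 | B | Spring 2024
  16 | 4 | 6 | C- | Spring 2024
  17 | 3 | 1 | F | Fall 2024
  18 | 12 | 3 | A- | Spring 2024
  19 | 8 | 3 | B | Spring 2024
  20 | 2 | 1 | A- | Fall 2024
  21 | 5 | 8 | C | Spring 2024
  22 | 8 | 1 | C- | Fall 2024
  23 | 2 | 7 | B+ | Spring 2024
SELECT c.id, p.name AS student, c.grade FROM enrollments c JOIN students p ON c.student_id = p.id

Execution result:
id | student | grade
1 | Ivy Garcia | A
2 | Noah Martinez | C+
3 | Henry Garcia | F
4 | Peter Davis | C
5 | Peter Davis | B-
6 | Henry Garcia | D
7 | Peter Davis | A-
8 | Tina Davis | B
9 | Peter Davis | A-
10 | Tina Davis | C-
11 | Eve Wilson | C-
12 | Noah Miller | F
13 | Noah Martinez | B-
14 | Noah Jones | B+
15 | Henry Garcia | B
16 | Henry Garcia | C-
17 | Mia Martinez | F
18 | Tina Davis | A-
19 | Henry Miller | B
20 | Noah Martinez | A-
21 | Noah Jones | C
22 | Henry Miller | C-
23 | Noah Martinez | B+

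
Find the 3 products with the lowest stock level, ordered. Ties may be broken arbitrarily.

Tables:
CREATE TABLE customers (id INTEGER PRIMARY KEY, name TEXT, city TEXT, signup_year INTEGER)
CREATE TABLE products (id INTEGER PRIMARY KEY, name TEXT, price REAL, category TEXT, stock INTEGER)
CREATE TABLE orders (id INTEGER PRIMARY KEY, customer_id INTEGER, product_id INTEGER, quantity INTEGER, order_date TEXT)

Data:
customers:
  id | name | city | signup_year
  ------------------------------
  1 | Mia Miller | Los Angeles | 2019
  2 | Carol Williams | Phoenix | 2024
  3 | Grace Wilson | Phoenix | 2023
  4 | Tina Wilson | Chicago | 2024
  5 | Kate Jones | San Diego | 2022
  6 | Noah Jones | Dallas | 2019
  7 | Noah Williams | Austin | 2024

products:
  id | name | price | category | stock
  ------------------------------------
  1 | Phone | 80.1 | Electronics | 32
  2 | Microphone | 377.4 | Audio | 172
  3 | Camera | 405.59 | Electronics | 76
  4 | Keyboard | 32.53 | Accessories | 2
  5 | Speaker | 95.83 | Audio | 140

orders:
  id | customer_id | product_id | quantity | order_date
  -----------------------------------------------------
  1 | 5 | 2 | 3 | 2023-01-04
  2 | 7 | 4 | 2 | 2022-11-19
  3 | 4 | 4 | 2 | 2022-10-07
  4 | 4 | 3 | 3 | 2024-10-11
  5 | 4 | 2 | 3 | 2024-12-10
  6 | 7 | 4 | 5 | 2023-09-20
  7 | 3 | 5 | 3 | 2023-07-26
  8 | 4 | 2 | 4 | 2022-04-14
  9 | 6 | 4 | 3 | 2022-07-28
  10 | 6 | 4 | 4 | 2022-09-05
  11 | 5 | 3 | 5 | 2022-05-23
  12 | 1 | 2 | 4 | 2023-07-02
SELECT name, stock FROM products ORDER BY stock ASC LIMIT 3

Execution result:
name | stock
Keyboard | 2
Phone | 32
Camera | 76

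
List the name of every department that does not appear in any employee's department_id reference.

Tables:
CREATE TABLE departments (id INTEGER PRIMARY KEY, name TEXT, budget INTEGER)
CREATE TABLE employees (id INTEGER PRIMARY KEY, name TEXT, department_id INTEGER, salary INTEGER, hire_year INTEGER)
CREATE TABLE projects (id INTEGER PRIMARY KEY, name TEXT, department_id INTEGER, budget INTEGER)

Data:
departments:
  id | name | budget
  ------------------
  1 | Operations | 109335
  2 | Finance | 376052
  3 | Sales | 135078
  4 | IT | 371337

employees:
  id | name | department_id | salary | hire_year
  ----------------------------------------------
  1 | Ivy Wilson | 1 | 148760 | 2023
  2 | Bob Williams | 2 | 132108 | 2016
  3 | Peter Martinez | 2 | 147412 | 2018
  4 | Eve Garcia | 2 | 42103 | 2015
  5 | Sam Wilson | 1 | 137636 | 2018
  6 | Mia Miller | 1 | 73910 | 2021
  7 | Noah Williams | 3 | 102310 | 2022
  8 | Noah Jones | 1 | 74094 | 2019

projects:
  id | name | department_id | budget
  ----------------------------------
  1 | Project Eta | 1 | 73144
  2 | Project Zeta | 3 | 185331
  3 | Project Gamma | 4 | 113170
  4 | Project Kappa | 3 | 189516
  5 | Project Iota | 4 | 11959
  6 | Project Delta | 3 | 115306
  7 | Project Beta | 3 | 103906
SELECT p.name FROM departments p LEFT JOIN employees c ON c.department_id = p.id WHERE c.id IS NULL

Execution result:
IT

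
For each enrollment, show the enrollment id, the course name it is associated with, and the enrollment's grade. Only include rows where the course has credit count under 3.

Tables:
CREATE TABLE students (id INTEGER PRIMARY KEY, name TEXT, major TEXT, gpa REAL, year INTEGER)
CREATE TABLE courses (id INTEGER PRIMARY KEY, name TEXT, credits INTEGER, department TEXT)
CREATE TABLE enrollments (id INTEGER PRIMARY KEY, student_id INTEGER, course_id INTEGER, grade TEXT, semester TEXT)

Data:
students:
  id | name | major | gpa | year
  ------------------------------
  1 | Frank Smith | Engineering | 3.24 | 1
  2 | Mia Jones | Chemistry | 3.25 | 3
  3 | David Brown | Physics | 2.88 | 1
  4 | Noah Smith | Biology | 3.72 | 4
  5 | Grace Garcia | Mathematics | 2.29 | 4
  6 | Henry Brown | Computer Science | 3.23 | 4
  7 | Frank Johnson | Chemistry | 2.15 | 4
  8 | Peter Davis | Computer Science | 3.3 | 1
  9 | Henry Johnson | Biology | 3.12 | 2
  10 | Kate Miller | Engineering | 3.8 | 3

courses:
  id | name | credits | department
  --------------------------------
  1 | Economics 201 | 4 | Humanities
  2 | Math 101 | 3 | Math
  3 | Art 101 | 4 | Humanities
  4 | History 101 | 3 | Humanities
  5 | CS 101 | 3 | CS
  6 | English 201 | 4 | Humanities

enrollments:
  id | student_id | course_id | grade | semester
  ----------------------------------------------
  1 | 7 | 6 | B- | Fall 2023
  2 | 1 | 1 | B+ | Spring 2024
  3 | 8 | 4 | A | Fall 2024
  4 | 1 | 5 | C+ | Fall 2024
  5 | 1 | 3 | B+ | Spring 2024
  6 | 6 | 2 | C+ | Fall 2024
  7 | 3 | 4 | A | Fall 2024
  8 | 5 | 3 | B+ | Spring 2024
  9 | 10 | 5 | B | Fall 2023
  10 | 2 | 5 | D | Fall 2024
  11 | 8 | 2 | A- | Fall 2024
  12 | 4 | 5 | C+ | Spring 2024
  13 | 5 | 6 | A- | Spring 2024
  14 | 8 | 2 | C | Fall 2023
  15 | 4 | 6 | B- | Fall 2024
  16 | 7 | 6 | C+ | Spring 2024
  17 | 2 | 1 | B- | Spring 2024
SELECT c.id, p.name AS course, c.grade FROM enrollments c JOIN courses p ON c.course_id = p.id WHERE p.credits < 3

Execution result:
(no rows)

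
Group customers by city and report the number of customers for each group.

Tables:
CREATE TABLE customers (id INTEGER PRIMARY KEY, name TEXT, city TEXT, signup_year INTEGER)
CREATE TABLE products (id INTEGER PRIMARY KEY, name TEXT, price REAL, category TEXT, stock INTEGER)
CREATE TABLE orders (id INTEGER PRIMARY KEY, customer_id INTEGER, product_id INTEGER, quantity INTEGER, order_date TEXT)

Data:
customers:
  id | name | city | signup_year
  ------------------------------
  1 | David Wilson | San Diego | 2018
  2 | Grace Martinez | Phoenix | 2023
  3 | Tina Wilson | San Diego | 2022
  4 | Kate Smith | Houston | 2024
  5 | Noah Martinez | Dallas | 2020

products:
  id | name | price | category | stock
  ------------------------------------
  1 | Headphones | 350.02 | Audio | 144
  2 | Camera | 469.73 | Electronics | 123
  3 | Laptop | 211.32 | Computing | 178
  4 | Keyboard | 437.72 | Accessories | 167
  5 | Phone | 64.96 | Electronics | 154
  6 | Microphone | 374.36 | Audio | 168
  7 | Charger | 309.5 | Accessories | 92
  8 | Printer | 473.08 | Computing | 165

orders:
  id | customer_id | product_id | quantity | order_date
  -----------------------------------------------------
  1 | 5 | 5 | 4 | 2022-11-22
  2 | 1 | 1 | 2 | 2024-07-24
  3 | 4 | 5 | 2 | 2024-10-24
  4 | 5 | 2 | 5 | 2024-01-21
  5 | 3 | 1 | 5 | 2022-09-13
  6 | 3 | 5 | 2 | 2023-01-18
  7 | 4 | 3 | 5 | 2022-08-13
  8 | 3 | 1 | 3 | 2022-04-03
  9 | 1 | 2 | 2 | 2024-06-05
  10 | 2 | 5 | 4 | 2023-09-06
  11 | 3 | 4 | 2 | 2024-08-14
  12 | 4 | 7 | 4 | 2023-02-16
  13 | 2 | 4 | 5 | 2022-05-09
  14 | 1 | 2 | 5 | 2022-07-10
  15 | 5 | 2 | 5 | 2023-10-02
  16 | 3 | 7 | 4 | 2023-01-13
SELECT city, COUNT(*) AS n FROM customers GROUP BY city

Execution result:
city | n
Dallas | 1
Houston | 1
Phoenix | 1
San Diego | 2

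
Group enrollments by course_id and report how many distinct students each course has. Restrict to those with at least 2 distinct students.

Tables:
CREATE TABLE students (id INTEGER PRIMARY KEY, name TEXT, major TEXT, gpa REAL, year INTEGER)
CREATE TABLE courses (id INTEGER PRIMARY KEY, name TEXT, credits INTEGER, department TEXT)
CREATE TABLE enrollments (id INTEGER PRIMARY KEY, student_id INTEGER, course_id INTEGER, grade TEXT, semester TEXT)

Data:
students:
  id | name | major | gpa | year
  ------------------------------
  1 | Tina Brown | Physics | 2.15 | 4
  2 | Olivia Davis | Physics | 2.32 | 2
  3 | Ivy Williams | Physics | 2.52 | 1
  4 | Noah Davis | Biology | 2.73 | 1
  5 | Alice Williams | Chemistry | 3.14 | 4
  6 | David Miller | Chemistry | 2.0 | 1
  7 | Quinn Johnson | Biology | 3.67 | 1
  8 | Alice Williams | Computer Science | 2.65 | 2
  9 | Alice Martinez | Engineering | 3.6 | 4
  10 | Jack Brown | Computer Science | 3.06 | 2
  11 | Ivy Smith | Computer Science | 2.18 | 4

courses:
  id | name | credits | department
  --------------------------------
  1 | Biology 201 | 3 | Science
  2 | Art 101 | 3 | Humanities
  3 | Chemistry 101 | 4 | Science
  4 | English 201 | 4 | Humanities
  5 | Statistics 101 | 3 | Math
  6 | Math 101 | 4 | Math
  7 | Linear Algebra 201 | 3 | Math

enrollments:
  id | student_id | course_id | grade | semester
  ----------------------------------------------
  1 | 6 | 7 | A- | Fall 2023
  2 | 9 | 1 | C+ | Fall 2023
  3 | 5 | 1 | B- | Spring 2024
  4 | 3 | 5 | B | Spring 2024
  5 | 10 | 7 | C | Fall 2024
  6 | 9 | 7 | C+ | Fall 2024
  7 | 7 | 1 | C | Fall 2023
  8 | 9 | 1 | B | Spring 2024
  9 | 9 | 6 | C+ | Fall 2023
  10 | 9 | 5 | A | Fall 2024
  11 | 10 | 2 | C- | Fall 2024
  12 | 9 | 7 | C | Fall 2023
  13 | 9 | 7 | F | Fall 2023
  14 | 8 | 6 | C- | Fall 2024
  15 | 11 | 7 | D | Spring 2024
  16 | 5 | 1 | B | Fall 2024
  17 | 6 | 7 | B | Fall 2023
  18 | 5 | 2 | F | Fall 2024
SELECT course_id, COUNT(DISTINCT student_id) AS distinct_student_count FROM enrollments GROUP BY course_id HAVING COUNT(DISTINCT student_id) >= 2

Execution result:
course_id | distinct_student_count
1 | 3
2 | 2
5 | 2
6 | 2
7 | 4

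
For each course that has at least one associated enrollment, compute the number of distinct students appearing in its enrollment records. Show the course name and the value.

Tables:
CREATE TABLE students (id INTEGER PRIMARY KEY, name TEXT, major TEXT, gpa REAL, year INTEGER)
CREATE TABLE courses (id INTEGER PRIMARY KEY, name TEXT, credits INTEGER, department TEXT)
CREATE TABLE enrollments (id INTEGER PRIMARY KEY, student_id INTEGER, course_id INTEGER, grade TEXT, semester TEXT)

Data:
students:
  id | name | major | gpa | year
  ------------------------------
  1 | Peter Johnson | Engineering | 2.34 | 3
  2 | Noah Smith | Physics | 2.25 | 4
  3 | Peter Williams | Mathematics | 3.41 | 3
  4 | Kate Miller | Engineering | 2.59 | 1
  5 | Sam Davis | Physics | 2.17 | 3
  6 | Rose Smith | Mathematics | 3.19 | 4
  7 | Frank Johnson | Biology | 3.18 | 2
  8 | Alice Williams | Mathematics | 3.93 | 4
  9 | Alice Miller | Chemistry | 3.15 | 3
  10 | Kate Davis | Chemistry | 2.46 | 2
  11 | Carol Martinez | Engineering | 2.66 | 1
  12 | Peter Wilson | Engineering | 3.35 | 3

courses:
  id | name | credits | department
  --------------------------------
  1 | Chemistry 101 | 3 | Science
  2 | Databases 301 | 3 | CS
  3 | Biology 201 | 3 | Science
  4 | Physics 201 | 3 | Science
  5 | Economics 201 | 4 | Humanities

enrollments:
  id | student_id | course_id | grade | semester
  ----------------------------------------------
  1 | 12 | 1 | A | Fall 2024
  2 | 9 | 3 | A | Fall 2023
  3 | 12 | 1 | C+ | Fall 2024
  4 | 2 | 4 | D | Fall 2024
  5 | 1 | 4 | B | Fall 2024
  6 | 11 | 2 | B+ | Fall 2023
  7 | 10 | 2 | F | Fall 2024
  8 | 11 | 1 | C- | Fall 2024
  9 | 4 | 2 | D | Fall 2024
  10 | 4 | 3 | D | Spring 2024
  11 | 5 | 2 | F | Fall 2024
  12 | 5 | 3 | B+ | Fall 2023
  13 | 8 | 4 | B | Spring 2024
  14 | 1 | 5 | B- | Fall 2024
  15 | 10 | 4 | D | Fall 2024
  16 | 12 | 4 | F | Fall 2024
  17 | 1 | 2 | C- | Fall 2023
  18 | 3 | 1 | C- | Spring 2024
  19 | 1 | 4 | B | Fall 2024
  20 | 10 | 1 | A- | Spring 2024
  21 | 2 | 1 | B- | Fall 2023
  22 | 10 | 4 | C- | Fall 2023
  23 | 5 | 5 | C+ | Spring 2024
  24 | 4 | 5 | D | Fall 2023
SELECT p.name, COUNT(DISTINCT c.student_id) AS distinct_student_count FROM enrollments c JOIN courses p ON c.course_id = p.id GROUP BY p.id, p.name

Execution result:
name | distinct_student_count
Chemistry 101 | 5
Databases 301 | 5
Biology 201 | 3
Physics 201 | 5
Economics 201 | 3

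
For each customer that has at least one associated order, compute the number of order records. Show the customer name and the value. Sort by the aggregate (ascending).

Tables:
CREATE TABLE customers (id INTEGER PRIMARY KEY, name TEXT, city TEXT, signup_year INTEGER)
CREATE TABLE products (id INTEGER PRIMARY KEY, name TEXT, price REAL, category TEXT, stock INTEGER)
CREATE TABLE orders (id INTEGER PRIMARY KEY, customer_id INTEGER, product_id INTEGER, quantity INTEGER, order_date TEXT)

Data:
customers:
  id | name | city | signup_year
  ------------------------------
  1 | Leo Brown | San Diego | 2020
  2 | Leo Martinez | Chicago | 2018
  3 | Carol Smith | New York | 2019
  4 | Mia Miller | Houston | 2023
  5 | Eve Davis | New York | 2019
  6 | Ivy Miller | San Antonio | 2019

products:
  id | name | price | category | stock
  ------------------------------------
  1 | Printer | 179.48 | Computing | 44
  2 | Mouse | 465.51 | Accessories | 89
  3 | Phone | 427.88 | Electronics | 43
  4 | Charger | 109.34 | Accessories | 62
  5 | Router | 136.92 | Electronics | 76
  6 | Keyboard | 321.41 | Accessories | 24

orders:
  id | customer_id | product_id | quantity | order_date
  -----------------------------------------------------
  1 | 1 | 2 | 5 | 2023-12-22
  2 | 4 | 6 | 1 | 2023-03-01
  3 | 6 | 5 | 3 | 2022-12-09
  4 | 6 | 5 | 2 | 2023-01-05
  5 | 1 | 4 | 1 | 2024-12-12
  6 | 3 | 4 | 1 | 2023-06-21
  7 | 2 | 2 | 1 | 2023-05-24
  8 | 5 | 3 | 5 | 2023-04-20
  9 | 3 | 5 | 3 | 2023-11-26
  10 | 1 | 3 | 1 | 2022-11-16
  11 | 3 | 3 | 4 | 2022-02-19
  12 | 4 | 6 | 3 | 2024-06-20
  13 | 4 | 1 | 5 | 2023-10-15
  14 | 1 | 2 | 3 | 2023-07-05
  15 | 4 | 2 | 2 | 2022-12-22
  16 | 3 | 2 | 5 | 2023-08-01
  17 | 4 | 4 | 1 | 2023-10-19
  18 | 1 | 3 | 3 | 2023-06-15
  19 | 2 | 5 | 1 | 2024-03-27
SELECT p.name, COUNT(*) AS n FROM orders c JOIN customers p ON c.customer_id = p.id GROUP BY p.id, p.name ORDER BY n ASC

Execution result:
name | n
Eve Davis | 1
Leo Martinez | 2
Ivy Miller | 2
Carol Smith | 4
Leo Brown | 5
Mia Miller | 5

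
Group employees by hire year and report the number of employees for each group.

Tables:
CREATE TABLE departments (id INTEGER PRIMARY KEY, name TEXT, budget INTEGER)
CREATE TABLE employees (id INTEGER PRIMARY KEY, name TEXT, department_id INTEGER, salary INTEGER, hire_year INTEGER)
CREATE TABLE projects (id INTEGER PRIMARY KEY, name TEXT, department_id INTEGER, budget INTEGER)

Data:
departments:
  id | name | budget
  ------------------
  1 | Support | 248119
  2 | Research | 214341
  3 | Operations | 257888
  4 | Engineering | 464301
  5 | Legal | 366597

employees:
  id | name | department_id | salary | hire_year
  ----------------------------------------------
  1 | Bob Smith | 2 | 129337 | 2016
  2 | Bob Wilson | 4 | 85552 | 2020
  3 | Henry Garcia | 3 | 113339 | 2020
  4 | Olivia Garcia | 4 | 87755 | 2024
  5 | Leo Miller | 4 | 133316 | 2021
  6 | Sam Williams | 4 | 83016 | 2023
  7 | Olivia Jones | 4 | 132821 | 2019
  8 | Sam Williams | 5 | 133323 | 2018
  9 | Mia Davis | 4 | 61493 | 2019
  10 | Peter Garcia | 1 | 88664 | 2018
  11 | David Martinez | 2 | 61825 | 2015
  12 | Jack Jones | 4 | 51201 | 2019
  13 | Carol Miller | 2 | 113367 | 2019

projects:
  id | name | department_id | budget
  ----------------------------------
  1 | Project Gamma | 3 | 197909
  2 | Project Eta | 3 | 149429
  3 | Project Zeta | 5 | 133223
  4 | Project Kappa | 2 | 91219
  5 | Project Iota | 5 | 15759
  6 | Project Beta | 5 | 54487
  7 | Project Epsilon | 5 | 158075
SELECT hire_year, COUNT(*) AS n FROM employees GROUP BY hire_year

Execution result:
hire_year | n
2015 | 1
2016 | 1
2018 | 2
2019 | 4
2020 | 2
2021 | 1
2023 | 1
2024 | 1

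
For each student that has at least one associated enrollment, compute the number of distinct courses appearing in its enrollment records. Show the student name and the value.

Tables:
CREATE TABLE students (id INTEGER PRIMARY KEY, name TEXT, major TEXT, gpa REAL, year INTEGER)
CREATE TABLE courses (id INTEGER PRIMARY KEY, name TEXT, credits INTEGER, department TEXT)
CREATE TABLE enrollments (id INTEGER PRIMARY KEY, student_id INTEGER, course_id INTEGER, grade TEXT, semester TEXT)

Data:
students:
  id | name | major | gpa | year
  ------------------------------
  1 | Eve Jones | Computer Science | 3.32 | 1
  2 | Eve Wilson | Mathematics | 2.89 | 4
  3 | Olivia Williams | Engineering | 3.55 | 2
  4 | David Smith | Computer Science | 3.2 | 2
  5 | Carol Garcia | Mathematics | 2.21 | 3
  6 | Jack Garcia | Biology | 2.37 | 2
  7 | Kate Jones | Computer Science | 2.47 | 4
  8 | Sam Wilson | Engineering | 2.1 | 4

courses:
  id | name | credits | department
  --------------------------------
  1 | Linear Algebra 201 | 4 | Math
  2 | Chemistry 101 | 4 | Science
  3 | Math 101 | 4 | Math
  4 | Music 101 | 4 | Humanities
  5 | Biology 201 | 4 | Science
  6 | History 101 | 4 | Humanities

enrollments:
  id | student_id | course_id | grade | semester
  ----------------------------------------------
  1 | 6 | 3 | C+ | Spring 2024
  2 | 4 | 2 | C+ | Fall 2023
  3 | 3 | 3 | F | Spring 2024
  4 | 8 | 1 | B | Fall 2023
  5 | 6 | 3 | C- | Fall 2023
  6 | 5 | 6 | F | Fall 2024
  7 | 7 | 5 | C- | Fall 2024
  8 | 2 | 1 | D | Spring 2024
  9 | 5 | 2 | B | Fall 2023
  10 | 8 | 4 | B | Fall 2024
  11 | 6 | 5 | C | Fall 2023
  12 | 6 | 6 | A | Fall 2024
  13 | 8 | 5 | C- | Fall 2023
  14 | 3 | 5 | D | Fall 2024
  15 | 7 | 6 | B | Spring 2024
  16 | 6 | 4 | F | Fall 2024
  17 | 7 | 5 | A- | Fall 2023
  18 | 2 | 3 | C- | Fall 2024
SELECT p.name, COUNT(DISTINCT c.course_id) AS distinct_course_count FROM enrollments c JOIN students p ON c.student_id = p.id GROUP BY p.id, p.name

Execution result:
name | distinct_course_count
Eve Wilson | 2
Olivia Williams | 2
David Smith | 1
Carol Garcia | 2
Jack Garcia | 4
Kate Jones | 2
Sam Wilson | 3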